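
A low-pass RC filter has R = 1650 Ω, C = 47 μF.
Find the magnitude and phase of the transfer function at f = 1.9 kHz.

Step 1 — Angular frequency: ω = 2π·1900 = 1.194e+04 rad/s.
Step 2 — Transfer function: H(jω) = 1/(1 + jωRC).
Step 3 — Denominator: 1 + jωRC = 1 + j·1.194e+04·1650·4.7e-05 = 1 + j925.8.
Step 4 — H = 1.167e-06 - j0.00108.
Step 5 — Magnitude: |H| = 0.00108 (-59.3 dB); phase: φ = -89.9°.

|H| = 0.00108 (-59.3 dB), φ = -89.9°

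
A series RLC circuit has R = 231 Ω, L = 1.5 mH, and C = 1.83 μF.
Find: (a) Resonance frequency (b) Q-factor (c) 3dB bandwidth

Step 1 — Resonance condition Im(Z)=0 gives ω₀ = 1/√(LC).
Step 2 — ω₀ = 1/√(0.0015·1.83e-06) = 1.909e+04 rad/s.
Step 3 — f₀ = ω₀/(2π) = 3038 Hz.
Step 4 — Series Q: Q = ω₀L/R = 1.909e+04·0.0015/231 = 0.1239.
Step 5 — 3dB bandwidth: Δω = ω₀/Q = 1.54e+05 rad/s; BW = Δω/(2π) = 2.451e+04 Hz.

(a) f₀ = 3038 Hz  (b) Q = 0.1239  (c) BW = 2.451e+04 Hz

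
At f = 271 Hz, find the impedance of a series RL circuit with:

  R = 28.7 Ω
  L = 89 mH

Step 1 — Angular frequency: ω = 2π·f = 2π·271 = 1703 rad/s.
Step 2 — Component impedances:
  R: Z = R = 28.7 Ω
  L: Z = jωL = j·1703·0.089 = 0 + j151.5 Ω
Step 3 — Series combination: Z_total = R + L = 28.7 + j151.5 Ω = 154.2∠79.3° Ω.

Z = 28.7 + j151.5 Ω = 154.2∠79.3° Ω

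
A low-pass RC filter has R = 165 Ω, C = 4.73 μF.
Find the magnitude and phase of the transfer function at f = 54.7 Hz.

Step 1 — Angular frequency: ω = 2π·54.7 = 343.7 rad/s.
Step 2 — Transfer function: H(jω) = 1/(1 + jωRC).
Step 3 — Denominator: 1 + jωRC = 1 + j·343.7·165·4.73e-06 = 1 + j0.2682.
Step 4 — H = 0.9329 - j0.2502.
Step 5 — Magnitude: |H| = 0.9659 (-0.3 dB); phase: φ = -15.0°.

|H| = 0.9659 (-0.3 dB), φ = -15.0°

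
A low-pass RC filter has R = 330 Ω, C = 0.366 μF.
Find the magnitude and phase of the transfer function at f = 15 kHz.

Step 1 — Angular frequency: ω = 2π·1.5e+04 = 9.425e+04 rad/s.
Step 2 — Transfer function: H(jω) = 1/(1 + jωRC).
Step 3 — Denominator: 1 + jωRC = 1 + j·9.425e+04·330·3.66e-07 = 1 + j11.38.
Step 4 — H = 0.007658 - j0.08718.
Step 5 — Magnitude: |H| = 0.08751 (-21.2 dB); phase: φ = -85.0°.

|H| = 0.08751 (-21.2 dB), φ = -85.0°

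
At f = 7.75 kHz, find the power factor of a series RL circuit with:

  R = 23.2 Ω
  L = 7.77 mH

Step 1 — Angular frequency: ω = 2π·f = 2π·7750 = 4.869e+04 rad/s.
Step 2 — Component impedances:
  R: Z = R = 23.2 Ω
  L: Z = jωL = j·4.869e+04·0.00777 = 0 + j378.4 Ω
Step 3 — Series combination: Z_total = R + L = 23.2 + j378.4 Ω = 379.1∠86.5° Ω.
Step 4 — Power factor: PF = cos(φ) = Re(Z)/|Z| = 23.2/379.1 = 0.0612.
Step 5 — Type: Im(Z) = 378.4 ⇒ lagging (phase φ = 86.5°).

PF = 0.0612 (lagging, φ = 86.5°)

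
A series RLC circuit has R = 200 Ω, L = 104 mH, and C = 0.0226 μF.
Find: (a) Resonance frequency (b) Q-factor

Step 1 — Resonance condition Im(Z)=0 gives ω₀ = 1/√(LC).
Step 2 — ω₀ = 1/√(0.104·2.26e-08) = 2.063e+04 rad/s.
Step 3 — f₀ = ω₀/(2π) = 3283 Hz.
Step 4 — Series Q: Q = ω₀L/R = 2.063e+04·0.104/200 = 10.73.

(a) f₀ = 3283 Hz  (b) Q = 10.73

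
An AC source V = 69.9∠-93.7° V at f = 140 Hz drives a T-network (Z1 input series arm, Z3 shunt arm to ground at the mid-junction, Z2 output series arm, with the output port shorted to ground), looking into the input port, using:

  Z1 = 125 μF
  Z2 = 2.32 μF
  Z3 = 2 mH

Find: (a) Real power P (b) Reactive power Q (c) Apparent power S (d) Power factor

Step 1 — Angular frequency: ω = 2π·f = 2π·140 = 879.6 rad/s.
Step 2 — Component impedances:
  Z1: Z = 1/(jωC) = -j/(ω·C) = 0 - j9.095 Ω
  Z2: Z = 1/(jωC) = -j/(ω·C) = 0 - j490 Ω
  Z3: Z = jωL = j·879.6·0.002 = 0 + j1.759 Ω
Step 3 — With the output port shorted to ground, the output series arm Z2 runs from the junction to ground; the shunt arm Z3 also runs from the junction to ground. They appear in parallel: Z3 || Z2 = 0 + j1.766 Ω.
Step 4 — Series with input arm Z1: Z_in = Z1 + (Z3 || Z2) = 0 - j7.329 Ω = 7.329∠-90.0° Ω.
Step 5 — Source phasor: V = 69.9∠-93.7° V = -4.511 - j69.75 V.
Step 6 — Current: I = V / Z = 9.518 - j0.6155 A = 9.538∠-3.7° A.
Step 7 — Complex power: S = V·I* = 0 - j666.7 VA.
Step 8 — Real power: P = Re(S) = 0 W.
Step 9 — Reactive power: Q = Im(S) = -666.7 VAR.
Step 10 — Apparent power: |S| = 666.7 VA.
Step 11 — Power factor: PF = P/|S| = 0 (leading).

(a) P = 0 W  (b) Q = -666.7 VAR  (c) S = 666.7 VA  (d) PF = 0 (leading)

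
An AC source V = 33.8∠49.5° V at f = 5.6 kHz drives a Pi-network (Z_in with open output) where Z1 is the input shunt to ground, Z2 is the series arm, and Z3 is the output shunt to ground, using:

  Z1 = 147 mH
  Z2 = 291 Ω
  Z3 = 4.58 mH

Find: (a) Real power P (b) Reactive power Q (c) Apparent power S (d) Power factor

Step 1 — Angular frequency: ω = 2π·f = 2π·5600 = 3.519e+04 rad/s.
Step 2 — Component impedances:
  Z1: Z = jωL = j·3.519e+04·0.147 = 0 + j5172 Ω
  Z2: Z = R = 291 Ω
  Z3: Z = jωL = j·3.519e+04·0.00458 = 0 + j161.2 Ω
Step 3 — With open output, the series arm Z2 and the output shunt Z3 appear in series to ground: Z2 + Z3 = 291 + j161.2 Ω.
Step 4 — Parallel with input shunt Z1: Z_in = Z1 || (Z2 + Z3) = 272.9 + j171.2 Ω = 322.1∠32.1° Ω.
Step 5 — Source phasor: V = 33.8∠49.5° V = 21.95 + j25.7 V.
Step 6 — Current: I = V / Z = 0.1001 + j0.03138 A = 0.1049∠17.4° A.
Step 7 — Complex power: S = V·I* = 3.005 + j1.885 VA.
Step 8 — Real power: P = Re(S) = 3.005 W.
Step 9 — Reactive power: Q = Im(S) = 1.885 VAR.
Step 10 — Apparent power: |S| = 3.547 VA.
Step 11 — Power factor: PF = P/|S| = 0.8471 (lagging).

(a) P = 3.005 W  (b) Q = 1.885 VAR  (c) S = 3.547 VA  (d) PF = 0.8471 (lagging)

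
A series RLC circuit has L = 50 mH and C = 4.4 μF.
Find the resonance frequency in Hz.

Step 1 — Resonance condition Im(Z)=0 gives ω₀ = 1/√(LC).
Step 2 — ω₀ = 1/√(0.05·4.4e-06) = 2132 rad/s.
Step 3 — f₀ = ω₀/(2π) = 339.3 Hz.

f₀ = 339.3 Hz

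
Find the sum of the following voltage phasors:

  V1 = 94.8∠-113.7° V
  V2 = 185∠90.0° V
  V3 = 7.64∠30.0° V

Step 1 — Convert each phasor to rectangular form:
  V1 = 94.8·(cos(-113.7°) + j·sin(-113.7°)) = -38.1 - j86.8 V
  V2 = 185·(cos(90.0°) + j·sin(90.0°)) = 0 + j185 V
  V3 = 7.64·(cos(30.0°) + j·sin(30.0°)) = 6.616 + j3.82 V
Step 2 — Sum components: V_total = -31.49 + j102 V.
Step 3 — Convert to polar: |V_total| = 106.8 V, ∠V_total = 107.2°.

V_total = 106.8∠107.2° V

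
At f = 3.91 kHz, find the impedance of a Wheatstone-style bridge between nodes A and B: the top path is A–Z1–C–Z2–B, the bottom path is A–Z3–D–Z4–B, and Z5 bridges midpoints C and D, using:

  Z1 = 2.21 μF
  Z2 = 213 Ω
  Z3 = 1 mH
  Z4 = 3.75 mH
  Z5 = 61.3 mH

Step 1 — Angular frequency: ω = 2π·f = 2π·3910 = 2.457e+04 rad/s.
Step 2 — Component impedances:
  Z1: Z = 1/(jωC) = -j/(ω·C) = 0 - j18.42 Ω
  Z2: Z = R = 213 Ω
  Z3: Z = jωL = j·2.457e+04·0.001 = 0 + j24.57 Ω
  Z4: Z = jωL = j·2.457e+04·0.00375 = 0 + j92.13 Ω
  Z5: Z = jωL = j·2.457e+04·0.0613 = 0 + j1506 Ω
Step 3 — Bridge requires nodal analysis (the Z5 bridge couples midpoints C and D, so the two paths cannot be reduced to a simple series/parallel combination). Setting node B to ground and injecting 1 A at node A, the 3-node admittance system at A, C, D solves to V_A = Z_AB = 52.63 + j92.02 Ω = 106∠60.2° Ω.

Z = 52.63 + j92.02 Ω = 106∠60.2° Ω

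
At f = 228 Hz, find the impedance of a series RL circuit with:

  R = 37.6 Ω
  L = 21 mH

Step 1 — Angular frequency: ω = 2π·f = 2π·228 = 1433 rad/s.
Step 2 — Component impedances:
  R: Z = R = 37.6 Ω
  L: Z = jωL = j·1433·0.021 = 0 + j30.08 Ω
Step 3 — Series combination: Z_total = R + L = 37.6 + j30.08 Ω = 48.15∠38.7° Ω.

Z = 37.6 + j30.08 Ω = 48.15∠38.7° Ω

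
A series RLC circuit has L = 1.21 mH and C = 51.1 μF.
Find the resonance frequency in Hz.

Step 1 — Resonance condition Im(Z)=0 gives ω₀ = 1/√(LC).
Step 2 — ω₀ = 1/√(0.00121·5.11e-05) = 4022 rad/s.
Step 3 — f₀ = ω₀/(2π) = 640.1 Hz.

f₀ = 640.1 Hz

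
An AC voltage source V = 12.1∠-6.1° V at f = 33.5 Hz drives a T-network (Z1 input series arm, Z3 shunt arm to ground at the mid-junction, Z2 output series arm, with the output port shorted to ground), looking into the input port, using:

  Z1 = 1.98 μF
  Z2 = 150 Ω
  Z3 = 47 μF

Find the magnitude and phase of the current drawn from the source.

Step 1 — Angular frequency: ω = 2π·f = 2π·33.5 = 210.5 rad/s.
Step 2 — Component impedances:
  Z1: Z = 1/(jωC) = -j/(ω·C) = 0 - j2399 Ω
  Z2: Z = R = 150 Ω
  Z3: Z = 1/(jωC) = -j/(ω·C) = 0 - j101.1 Ω
Step 3 — With the output port shorted to ground, the output series arm Z2 runs from the junction to ground; the shunt arm Z3 also runs from the junction to ground. They appear in parallel: Z3 || Z2 = 46.84 - j69.51 Ω.
Step 4 — Series with input arm Z1: Z_in = Z1 + (Z3 || Z2) = 46.84 - j2469 Ω = 2469∠-88.9° Ω.
Step 5 — Source phasor: V = 12.1∠-6.1° V = 12.03 - j1.286 V.
Step 6 — Ohm's law: I = V / Z_total = (12.03 - j1.286) / (46.84 - j2469) = 0.000613 + j0.004861 A.
Step 7 — Convert to polar: |I| = 0.0049 A, ∠I = 82.8°.

I = 0.0049∠82.8° A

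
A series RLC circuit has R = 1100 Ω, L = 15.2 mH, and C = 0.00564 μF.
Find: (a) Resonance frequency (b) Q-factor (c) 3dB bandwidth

Step 1 — Resonance: ω₀ = 1/√(LC) = 1/√(0.0152·5.64e-09) = 1.08e+05 rad/s.
Step 2 — f₀ = ω₀/(2π) = 1.719e+04 Hz.
Step 3 — Series Q: Q = ω₀L/R = 1.08e+05·0.0152/1100 = 1.492.
Step 4 — Bandwidth: Δω = ω₀/Q = 7.237e+04 rad/s; BW = Δω/(2π) = 1.152e+04 Hz.

(a) f₀ = 1.719e+04 Hz  (b) Q = 1.492  (c) BW = 1.152e+04 Hz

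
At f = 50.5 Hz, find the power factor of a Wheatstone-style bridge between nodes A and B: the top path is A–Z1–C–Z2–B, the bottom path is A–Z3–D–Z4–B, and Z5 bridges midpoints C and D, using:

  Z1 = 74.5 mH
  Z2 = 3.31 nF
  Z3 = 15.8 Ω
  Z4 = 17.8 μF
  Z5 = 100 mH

Step 1 — Angular frequency: ω = 2π·f = 2π·50.5 = 317.3 rad/s.
Step 2 — Component impedances:
  Z1: Z = jωL = j·317.3·0.0745 = 0 + j23.64 Ω
  Z2: Z = 1/(jωC) = -j/(ω·C) = 0 - j9.521e+05 Ω
  Z3: Z = R = 15.8 Ω
  Z4: Z = 1/(jωC) = -j/(ω·C) = 0 - j177.1 Ω
  Z5: Z = jωL = j·317.3·0.1 = 0 + j31.73 Ω
Step 3 — Bridge requires nodal analysis (the Z5 bridge couples midpoints C and D, so the two paths cannot be reduced to a simple series/parallel combination). Setting node B to ground and injecting 1 A at node A, the 3-node admittance system at A, C, D solves to V_A = Z_AB = 14.61 - j172.9 Ω = 173.5∠-85.2° Ω.
Step 4 — Power factor: PF = cos(φ) = Re(Z)/|Z| = 14.61/173.5 = 0.08421.
Step 5 — Type: Im(Z) = -172.9 ⇒ leading (phase φ = -85.2°).

PF = 0.08421 (leading, φ = -85.2°)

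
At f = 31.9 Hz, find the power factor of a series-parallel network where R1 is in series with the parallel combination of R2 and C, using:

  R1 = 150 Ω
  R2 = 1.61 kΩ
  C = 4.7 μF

Step 1 — Angular frequency: ω = 2π·f = 2π·31.9 = 200.4 rad/s.
Step 2 — Component impedances:
  R1: Z = R = 150 Ω
  R2: Z = R = 1610 Ω
  C: Z = 1/(jωC) = -j/(ω·C) = 0 - j1062 Ω
Step 3 — Parallel branch: R2 || C = 1/(1/R2 + 1/C) = 487.8 - j739.9 Ω.
Step 4 — Series with R1: Z_total = R1 + (R2 || C) = 637.8 - j739.9 Ω = 976.9∠-49.2° Ω.
Step 5 — Power factor: PF = cos(φ) = Re(Z)/|Z| = 637.8/976.9 = 0.6529.
Step 6 — Type: Im(Z) = -739.9 ⇒ leading (phase φ = -49.2°).

PF = 0.6529 (leading, φ = -49.2°)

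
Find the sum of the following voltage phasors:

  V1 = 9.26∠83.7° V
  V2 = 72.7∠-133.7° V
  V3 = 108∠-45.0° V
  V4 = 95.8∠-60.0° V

Step 1 — Convert each phasor to rectangular form:
  V1 = 9.26·(cos(83.7°) + j·sin(83.7°)) = 1.016 + j9.204 V
  V2 = 72.7·(cos(-133.7°) + j·sin(-133.7°)) = -50.23 - j52.56 V
  V3 = 108·(cos(-45.0°) + j·sin(-45.0°)) = 76.37 - j76.37 V
  V4 = 95.8·(cos(-60.0°) + j·sin(-60.0°)) = 47.9 - j82.97 V
Step 2 — Sum components: V_total = 75.06 - j202.7 V.
Step 3 — Convert to polar: |V_total| = 216.1 V, ∠V_total = -69.7°.

V_total = 216.1∠-69.7° V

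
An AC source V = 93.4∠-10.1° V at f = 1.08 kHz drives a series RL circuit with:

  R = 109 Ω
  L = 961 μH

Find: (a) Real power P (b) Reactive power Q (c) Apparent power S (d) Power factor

Step 1 — Angular frequency: ω = 2π·f = 2π·1080 = 6786 rad/s.
Step 2 — Component impedances:
  R: Z = R = 109 Ω
  L: Z = jωL = j·6786·0.000961 = 0 + j6.521 Ω
Step 3 — Series combination: Z_total = R + L = 109 + j6.521 Ω = 109.2∠3.4° Ω.
Step 4 — Source phasor: V = 93.4∠-10.1° V = 91.95 - j16.38 V.
Step 5 — Current: I = V / Z = 0.8316 - j0.2 A = 0.8554∠-13.5° A.
Step 6 — Complex power: S = V·I* = 79.75 + j4.771 VA.
Step 7 — Real power: P = Re(S) = 79.75 W.
Step 8 — Reactive power: Q = Im(S) = 4.771 VAR.
Step 9 — Apparent power: |S| = 79.89 VA.
Step 10 — Power factor: PF = P/|S| = 0.9982 (lagging).

(a) P = 79.75 W  (b) Q = 4.771 VAR  (c) S = 79.89 VA  (d) PF = 0.9982 (lagging)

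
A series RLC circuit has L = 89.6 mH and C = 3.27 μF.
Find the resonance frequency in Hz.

Step 1 — Resonance condition Im(Z)=0 gives ω₀ = 1/√(LC).
Step 2 — ω₀ = 1/√(0.0896·3.27e-06) = 1847 rad/s.
Step 3 — f₀ = ω₀/(2π) = 294 Hz.

f₀ = 294 Hz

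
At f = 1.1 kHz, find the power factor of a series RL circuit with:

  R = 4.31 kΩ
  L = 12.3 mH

Step 1 — Angular frequency: ω = 2π·f = 2π·1100 = 6912 rad/s.
Step 2 — Component impedances:
  R: Z = R = 4310 Ω
  L: Z = jωL = j·6912·0.0123 = 0 + j85.01 Ω
Step 3 — Series combination: Z_total = R + L = 4310 + j85.01 Ω = 4311∠1.1° Ω.
Step 4 — Power factor: PF = cos(φ) = Re(Z)/|Z| = 4310/4311 = 0.9998.
Step 5 — Type: Im(Z) = 85.01 ⇒ lagging (phase φ = 1.1°).

PF = 0.9998 (lagging, φ = 1.1°)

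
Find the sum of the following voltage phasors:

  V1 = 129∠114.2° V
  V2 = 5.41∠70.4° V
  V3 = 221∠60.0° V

Step 1 — Convert each phasor to rectangular form:
  V1 = 129·(cos(114.2°) + j·sin(114.2°)) = -52.88 + j117.7 V
  V2 = 5.41·(cos(70.4°) + j·sin(70.4°)) = 1.815 + j5.097 V
  V3 = 221·(cos(60.0°) + j·sin(60.0°)) = 110.5 + j191.4 V
Step 2 — Sum components: V_total = 59.43 + j314.2 V.
Step 3 — Convert to polar: |V_total| = 319.7 V, ∠V_total = 79.3°.

V_total = 319.7∠79.3° V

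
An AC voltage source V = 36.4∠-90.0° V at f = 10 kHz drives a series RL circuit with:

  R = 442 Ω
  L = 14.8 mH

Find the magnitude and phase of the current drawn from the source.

Step 1 — Angular frequency: ω = 2π·f = 2π·1e+04 = 6.283e+04 rad/s.
Step 2 — Component impedances:
  R: Z = R = 442 Ω
  L: Z = jωL = j·6.283e+04·0.0148 = 0 + j929.9 Ω
Step 3 — Series combination: Z_total = R + L = 442 + j929.9 Ω = 1030∠64.6° Ω.
Step 4 — Source phasor: V = 36.4∠-90.0° V = 0 - j36.4 V.
Step 5 — Ohm's law: I = V / Z_total = (0 - j36.4) / (442 + j929.9) = -0.03193 - j0.01518 A.
Step 6 — Convert to polar: |I| = 0.03535 A, ∠I = -154.6°.

I = 0.03535∠-154.6° A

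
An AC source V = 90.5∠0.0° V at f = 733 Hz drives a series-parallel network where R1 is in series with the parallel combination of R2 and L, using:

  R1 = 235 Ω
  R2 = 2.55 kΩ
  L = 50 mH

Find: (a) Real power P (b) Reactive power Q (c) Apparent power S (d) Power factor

Step 1 — Angular frequency: ω = 2π·f = 2π·733 = 4606 rad/s.
Step 2 — Component impedances:
  R1: Z = R = 235 Ω
  R2: Z = R = 2550 Ω
  L: Z = jωL = j·4606·0.05 = 0 + j230.3 Ω
Step 3 — Parallel branch: R2 || L = 1/(1/R2 + 1/L) = 20.63 + j228.4 Ω.
Step 4 — Series with R1: Z_total = R1 + (R2 || L) = 255.6 + j228.4 Ω = 342.8∠41.8° Ω.
Step 5 — Source phasor: V = 90.5∠0.0° V = 90.5 V.
Step 6 — Current: I = V / Z = 0.1969 - j0.1759 A = 0.264∠-41.8° A.
Step 7 — Complex power: S = V·I* = 17.82 + j15.92 VA.
Step 8 — Real power: P = Re(S) = 17.82 W.
Step 9 — Reactive power: Q = Im(S) = 15.92 VAR.
Step 10 — Apparent power: |S| = 23.89 VA.
Step 11 — Power factor: PF = P/|S| = 0.7457 (lagging).

(a) P = 17.82 W  (b) Q = 15.92 VAR  (c) S = 23.89 VA  (d) PF = 0.7457 (lagging)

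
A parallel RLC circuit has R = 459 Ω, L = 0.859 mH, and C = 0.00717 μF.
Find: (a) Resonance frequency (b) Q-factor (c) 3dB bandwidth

Step 1 — Resonance: ω₀ = 1/√(LC) = 1/√(0.000859·7.17e-09) = 4.029e+05 rad/s.
Step 2 — f₀ = ω₀/(2π) = 6.413e+04 Hz.
Step 3 — Parallel Q: Q = R/(ω₀L) = 459/(4.029e+05·0.000859) = 1.326.
Step 4 — Bandwidth: Δω = ω₀/Q = 3.039e+05 rad/s; BW = Δω/(2π) = 4.836e+04 Hz.

(a) f₀ = 6.413e+04 Hz  (b) Q = 1.326  (c) BW = 4.836e+04 Hz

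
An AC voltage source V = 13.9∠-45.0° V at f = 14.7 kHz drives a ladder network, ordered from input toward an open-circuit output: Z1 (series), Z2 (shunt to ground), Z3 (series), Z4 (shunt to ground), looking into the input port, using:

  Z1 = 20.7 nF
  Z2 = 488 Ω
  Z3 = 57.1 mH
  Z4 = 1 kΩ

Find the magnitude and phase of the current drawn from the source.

Step 1 — Angular frequency: ω = 2π·f = 2π·1.47e+04 = 9.236e+04 rad/s.
Step 2 — Component impedances:
  Z1: Z = 1/(jωC) = -j/(ω·C) = 0 - j523 Ω
  Z2: Z = R = 488 Ω
  Z3: Z = jωL = j·9.236e+04·0.0571 = 0 + j5274 Ω
  Z4: Z = R = 1000 Ω
Step 3 — Ladder network (open output): work backward from the far end, alternating series and parallel combinations. Z_in = 476.2 - j481.2 Ω = 677∠-45.3° Ω.
Step 4 — Source phasor: V = 13.9∠-45.0° V = 9.829 - j9.829 V.
Step 5 — Ohm's law: I = V / Z_total = (9.829 - j9.829) / (476.2 - j481.2) = 0.02053 + j0.0001075 A.
Step 6 — Convert to polar: |I| = 0.02053 A, ∠I = 0.3°.

I = 0.02053∠0.3° A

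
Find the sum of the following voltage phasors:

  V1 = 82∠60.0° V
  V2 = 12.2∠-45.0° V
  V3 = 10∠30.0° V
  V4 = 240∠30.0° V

Step 1 — Convert each phasor to rectangular form:
  V1 = 82·(cos(60.0°) + j·sin(60.0°)) = 41 + j71.01 V
  V2 = 12.2·(cos(-45.0°) + j·sin(-45.0°)) = 8.627 - j8.627 V
  V3 = 10·(cos(30.0°) + j·sin(30.0°)) = 8.66 + j5 V
  V4 = 240·(cos(30.0°) + j·sin(30.0°)) = 207.8 + j120 V
Step 2 — Sum components: V_total = 266.1 + j187.4 V.
Step 3 — Convert to polar: |V_total| = 325.5 V, ∠V_total = 35.1°.

V_total = 325.5∠35.1° V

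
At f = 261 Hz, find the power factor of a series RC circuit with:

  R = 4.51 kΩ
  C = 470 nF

Step 1 — Angular frequency: ω = 2π·f = 2π·261 = 1640 rad/s.
Step 2 — Component impedances:
  R: Z = R = 4510 Ω
  C: Z = 1/(jωC) = -j/(ω·C) = 0 - j1297 Ω
Step 3 — Series combination: Z_total = R + C = 4510 - j1297 Ω = 4693∠-16.0° Ω.
Step 4 — Power factor: PF = cos(φ) = Re(Z)/|Z| = 4510/4693 = 0.961.
Step 5 — Type: Im(Z) = -1297 ⇒ leading (phase φ = -16.0°).

PF = 0.961 (leading, φ = -16.0°)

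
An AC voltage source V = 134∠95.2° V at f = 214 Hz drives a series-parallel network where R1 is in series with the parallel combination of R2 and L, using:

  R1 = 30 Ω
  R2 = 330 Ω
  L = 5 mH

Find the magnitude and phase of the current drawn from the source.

Step 1 — Angular frequency: ω = 2π·f = 2π·214 = 1345 rad/s.
Step 2 — Component impedances:
  R1: Z = R = 30 Ω
  R2: Z = R = 330 Ω
  L: Z = jωL = j·1345·0.005 = 0 + j6.723 Ω
Step 3 — Parallel branch: R2 || L = 1/(1/R2 + 1/L) = 0.1369 + j6.72 Ω.
Step 4 — Series with R1: Z_total = R1 + (R2 || L) = 30.14 + j6.72 Ω = 30.88∠12.6° Ω.
Step 5 — Source phasor: V = 134∠95.2° V = -12.14 + j133.4 V.
Step 6 — Ohm's law: I = V / Z_total = (-12.14 + j133.4) / (30.14 + j6.72) = 0.5567 + j4.304 A.
Step 7 — Convert to polar: |I| = 4.34 A, ∠I = 82.6°.

I = 4.34∠82.6° A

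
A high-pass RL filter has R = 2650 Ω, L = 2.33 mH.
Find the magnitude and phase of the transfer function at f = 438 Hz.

Step 1 — Angular frequency: ω = 2π·438 = 2752 rad/s.
Step 2 — Transfer function: H(jω) = jωL/(R + jωL).
Step 3 — Numerator jωL = j·6.412; denominator R + jωL = 2650 + j6.412.
Step 4 — H = 5.855e-06 + j0.00242.
Step 5 — Magnitude: |H| = 0.00242 (-52.3 dB); phase: φ = 89.9°.

|H| = 0.00242 (-52.3 dB), φ = 89.9°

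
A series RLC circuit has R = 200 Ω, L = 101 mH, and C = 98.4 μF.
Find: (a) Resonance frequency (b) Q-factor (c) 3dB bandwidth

Step 1 — Resonance condition Im(Z)=0 gives ω₀ = 1/√(LC).
Step 2 — ω₀ = 1/√(0.101·9.84e-05) = 317.2 rad/s.
Step 3 — f₀ = ω₀/(2π) = 50.48 Hz.
Step 4 — Series Q: Q = ω₀L/R = 317.2·0.101/200 = 0.1602.
Step 5 — 3dB bandwidth: Δω = ω₀/Q = 1980 rad/s; BW = Δω/(2π) = 315.2 Hz.

(a) f₀ = 50.48 Hz  (b) Q = 0.1602  (c) BW = 315.2 Hz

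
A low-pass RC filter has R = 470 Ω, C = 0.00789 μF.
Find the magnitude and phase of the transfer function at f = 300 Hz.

Step 1 — Angular frequency: ω = 2π·300 = 1885 rad/s.
Step 2 — Transfer function: H(jω) = 1/(1 + jωRC).
Step 3 — Denominator: 1 + jωRC = 1 + j·1885·470·7.89e-09 = 1 + j0.00699.
Step 4 — H = 1 - j0.00699.
Step 5 — Magnitude: |H| = 1 (-0.0 dB); phase: φ = -0.4°.

|H| = 1 (-0.0 dB), φ = -0.4°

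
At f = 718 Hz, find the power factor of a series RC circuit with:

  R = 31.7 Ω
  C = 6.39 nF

Step 1 — Angular frequency: ω = 2π·f = 2π·718 = 4511 rad/s.
Step 2 — Component impedances:
  R: Z = R = 31.7 Ω
  C: Z = 1/(jωC) = -j/(ω·C) = 0 - j3.469e+04 Ω
Step 3 — Series combination: Z_total = R + C = 31.7 - j3.469e+04 Ω = 3.469e+04∠-89.9° Ω.
Step 4 — Power factor: PF = cos(φ) = Re(Z)/|Z| = 31.7/3.469e+04 = 0.0009138.
Step 5 — Type: Im(Z) = -3.469e+04 ⇒ leading (phase φ = -89.9°).

PF = 0.0009138 (leading, φ = -89.9°)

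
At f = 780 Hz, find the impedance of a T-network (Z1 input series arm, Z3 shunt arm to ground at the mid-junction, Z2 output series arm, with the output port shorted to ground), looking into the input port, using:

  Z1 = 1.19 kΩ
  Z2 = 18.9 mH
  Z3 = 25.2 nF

Step 1 — Angular frequency: ω = 2π·f = 2π·780 = 4901 rad/s.
Step 2 — Component impedances:
  Z1: Z = R = 1190 Ω
  Z2: Z = jωL = j·4901·0.0189 = 0 + j92.63 Ω
  Z3: Z = 1/(jωC) = -j/(ω·C) = 0 - j8097 Ω
Step 3 — With the output port shorted to ground, the output series arm Z2 runs from the junction to ground; the shunt arm Z3 also runs from the junction to ground. They appear in parallel: Z3 || Z2 = 0 + j93.7 Ω.
Step 4 — Series with input arm Z1: Z_in = Z1 + (Z3 || Z2) = 1190 + j93.7 Ω = 1194∠4.5° Ω.

Z = 1190 + j93.7 Ω = 1194∠4.5° Ω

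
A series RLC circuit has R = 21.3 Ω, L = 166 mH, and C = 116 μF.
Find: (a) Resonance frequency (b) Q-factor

Step 1 — Resonance condition Im(Z)=0 gives ω₀ = 1/√(LC).
Step 2 — ω₀ = 1/√(0.166·0.000116) = 227.9 rad/s.
Step 3 — f₀ = ω₀/(2π) = 36.27 Hz.
Step 4 — Series Q: Q = ω₀L/R = 227.9·0.166/21.3 = 1.776.

(a) f₀ = 36.27 Hz  (b) Q = 1.776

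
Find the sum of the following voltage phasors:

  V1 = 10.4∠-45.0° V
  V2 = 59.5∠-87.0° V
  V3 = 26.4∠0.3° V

Step 1 — Convert each phasor to rectangular form:
  V1 = 10.4·(cos(-45.0°) + j·sin(-45.0°)) = 7.354 - j7.354 V
  V2 = 59.5·(cos(-87.0°) + j·sin(-87.0°)) = 3.114 - j59.42 V
  V3 = 26.4·(cos(0.3°) + j·sin(0.3°)) = 26.4 + j0.1382 V
Step 2 — Sum components: V_total = 36.87 - j66.63 V.
Step 3 — Convert to polar: |V_total| = 76.15 V, ∠V_total = -61.0°.

V_total = 76.15∠-61.0° V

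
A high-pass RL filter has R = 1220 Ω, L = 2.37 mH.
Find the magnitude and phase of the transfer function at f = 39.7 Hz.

Step 1 — Angular frequency: ω = 2π·39.7 = 249.4 rad/s.
Step 2 — Transfer function: H(jω) = jωL/(R + jωL).
Step 3 — Numerator jωL = j·0.5912; denominator R + jωL = 1220 + j0.5912.
Step 4 — H = 2.348e-07 + j0.0004846.
Step 5 — Magnitude: |H| = 0.0004846 (-66.3 dB); phase: φ = 90.0°.

|H| = 0.0004846 (-66.3 dB), φ = 90.0°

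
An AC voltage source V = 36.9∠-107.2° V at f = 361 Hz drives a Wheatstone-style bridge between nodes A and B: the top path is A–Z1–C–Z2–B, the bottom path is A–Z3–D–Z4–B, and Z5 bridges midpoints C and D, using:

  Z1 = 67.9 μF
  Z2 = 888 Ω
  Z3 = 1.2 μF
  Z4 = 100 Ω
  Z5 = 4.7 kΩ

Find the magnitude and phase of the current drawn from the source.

Step 1 — Angular frequency: ω = 2π·f = 2π·361 = 2268 rad/s.
Step 2 — Component impedances:
  Z1: Z = 1/(jωC) = -j/(ω·C) = 0 - j6.493 Ω
  Z2: Z = R = 888 Ω
  Z3: Z = 1/(jωC) = -j/(ω·C) = 0 - j367.4 Ω
  Z4: Z = R = 100 Ω
  Z5: Z = R = 4700 Ω
Step 3 — Bridge requires nodal analysis (the Z5 bridge couples midpoints C and D, so the two paths cannot be reduced to a simple series/parallel combination). Setting node B to ground and injecting 1 A at node A, the 3-node admittance system at A, C, D solves to V_A = Z_AB = 199.8 - j246.5 Ω = 317.3∠-51.0° Ω.
Step 4 — Source phasor: V = 36.9∠-107.2° V = -10.91 - j35.25 V.
Step 5 — Ohm's law: I = V / Z_total = (-10.91 - j35.25) / (199.8 - j246.5) = 0.06463 - j0.09667 A.
Step 6 — Convert to polar: |I| = 0.1163 A, ∠I = -56.2°.

I = 0.1163∠-56.2° A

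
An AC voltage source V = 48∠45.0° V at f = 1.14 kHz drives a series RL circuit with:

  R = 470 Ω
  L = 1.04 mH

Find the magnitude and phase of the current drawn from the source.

Step 1 — Angular frequency: ω = 2π·f = 2π·1140 = 7163 rad/s.
Step 2 — Component impedances:
  R: Z = R = 470 Ω
  L: Z = jωL = j·7163·0.00104 = 0 + j7.449 Ω
Step 3 — Series combination: Z_total = R + L = 470 + j7.449 Ω = 470.1∠0.9° Ω.
Step 4 — Source phasor: V = 48∠45.0° V = 33.94 + j33.94 V.
Step 5 — Ohm's law: I = V / Z_total = (33.94 + j33.94) / (470 + j7.449) = 0.07334 + j0.07105 A.
Step 6 — Convert to polar: |I| = 0.1021 A, ∠I = 44.1°.

I = 0.1021∠44.1° A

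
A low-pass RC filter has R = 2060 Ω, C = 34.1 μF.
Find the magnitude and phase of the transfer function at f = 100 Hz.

Step 1 — Angular frequency: ω = 2π·100 = 628.3 rad/s.
Step 2 — Transfer function: H(jω) = 1/(1 + jωRC).
Step 3 — Denominator: 1 + jωRC = 1 + j·628.3·2060·3.41e-05 = 1 + j44.14.
Step 4 — H = 0.0005131 - j0.02265.
Step 5 — Magnitude: |H| = 0.02265 (-32.9 dB); phase: φ = -88.7°.

|H| = 0.02265 (-32.9 dB), φ = -88.7°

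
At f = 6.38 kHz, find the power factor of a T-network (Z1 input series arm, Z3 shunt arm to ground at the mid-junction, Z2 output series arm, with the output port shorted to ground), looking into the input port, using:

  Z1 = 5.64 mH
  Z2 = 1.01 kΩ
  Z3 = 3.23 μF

Step 1 — Angular frequency: ω = 2π·f = 2π·6380 = 4.009e+04 rad/s.
Step 2 — Component impedances:
  Z1: Z = jωL = j·4.009e+04·0.00564 = 0 + j226.1 Ω
  Z2: Z = R = 1010 Ω
  Z3: Z = 1/(jωC) = -j/(ω·C) = 0 - j7.723 Ω
Step 3 — With the output port shorted to ground, the output series arm Z2 runs from the junction to ground; the shunt arm Z3 also runs from the junction to ground. They appear in parallel: Z3 || Z2 = 0.05905 - j7.723 Ω.
Step 4 — Series with input arm Z1: Z_in = Z1 + (Z3 || Z2) = 0.05905 + j218.4 Ω = 218.4∠90.0° Ω.
Step 5 — Power factor: PF = cos(φ) = Re(Z)/|Z| = 0.05905/218.4 = 0.0002704.
Step 6 — Type: Im(Z) = 218.4 ⇒ lagging (phase φ = 90.0°).

PF = 0.0002704 (lagging, φ = 90.0°)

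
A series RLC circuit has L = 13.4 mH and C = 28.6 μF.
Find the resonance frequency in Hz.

Step 1 — Resonance condition Im(Z)=0 gives ω₀ = 1/√(LC).
Step 2 — ω₀ = 1/√(0.0134·2.86e-05) = 1615 rad/s.
Step 3 — f₀ = ω₀/(2π) = 257.1 Hz.

f₀ = 257.1 Hz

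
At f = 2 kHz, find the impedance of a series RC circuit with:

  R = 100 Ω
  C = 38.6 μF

Step 1 — Angular frequency: ω = 2π·f = 2π·2000 = 1.257e+04 rad/s.
Step 2 — Component impedances:
  R: Z = R = 100 Ω
  C: Z = 1/(jωC) = -j/(ω·C) = 0 - j2.062 Ω
Step 3 — Series combination: Z_total = R + C = 100 - j2.062 Ω = 100∠-1.2° Ω.

Z = 100 - j2.062 Ω = 100∠-1.2° Ω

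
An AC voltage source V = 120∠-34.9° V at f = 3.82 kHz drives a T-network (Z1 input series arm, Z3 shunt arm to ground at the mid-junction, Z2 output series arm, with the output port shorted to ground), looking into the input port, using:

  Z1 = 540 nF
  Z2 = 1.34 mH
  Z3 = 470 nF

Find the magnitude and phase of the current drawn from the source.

Step 1 — Angular frequency: ω = 2π·f = 2π·3820 = 2.4e+04 rad/s.
Step 2 — Component impedances:
  Z1: Z = 1/(jωC) = -j/(ω·C) = 0 - j77.15 Ω
  Z2: Z = jωL = j·2.4e+04·0.00134 = 0 + j32.16 Ω
  Z3: Z = 1/(jωC) = -j/(ω·C) = 0 - j88.65 Ω
Step 3 — With the output port shorted to ground, the output series arm Z2 runs from the junction to ground; the shunt arm Z3 also runs from the junction to ground. They appear in parallel: Z3 || Z2 = 0 + j50.48 Ω.
Step 4 — Series with input arm Z1: Z_in = Z1 + (Z3 || Z2) = 0 - j26.68 Ω = 26.68∠-90.0° Ω.
Step 5 — Source phasor: V = 120∠-34.9° V = 98.42 - j68.66 V.
Step 6 — Ohm's law: I = V / Z_total = (98.42 - j68.66) / (0 - j26.68) = 2.573 + j3.689 A.
Step 7 — Convert to polar: |I| = 4.498 A, ∠I = 55.1°.

I = 4.498∠55.1° A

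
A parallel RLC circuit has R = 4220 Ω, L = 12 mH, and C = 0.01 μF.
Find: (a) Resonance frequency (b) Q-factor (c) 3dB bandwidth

Step 1 — Resonance: ω₀ = 1/√(LC) = 1/√(0.012·1e-08) = 9.129e+04 rad/s.
Step 2 — f₀ = ω₀/(2π) = 1.453e+04 Hz.
Step 3 — Parallel Q: Q = R/(ω₀L) = 4220/(9.129e+04·0.012) = 3.852.
Step 4 — Bandwidth: Δω = ω₀/Q = 2.37e+04 rad/s; BW = Δω/(2π) = 3771 Hz.

(a) f₀ = 1.453e+04 Hz  (b) Q = 3.852  (c) BW = 3771 Hz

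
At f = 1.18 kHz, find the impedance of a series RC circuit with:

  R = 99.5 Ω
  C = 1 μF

Step 1 — Angular frequency: ω = 2π·f = 2π·1180 = 7414 rad/s.
Step 2 — Component impedances:
  R: Z = R = 99.5 Ω
  C: Z = 1/(jωC) = -j/(ω·C) = 0 - j134.9 Ω
Step 3 — Series combination: Z_total = R + C = 99.5 - j134.9 Ω = 167.6∠-53.6° Ω.

Z = 99.5 - j134.9 Ω = 167.6∠-53.6° Ω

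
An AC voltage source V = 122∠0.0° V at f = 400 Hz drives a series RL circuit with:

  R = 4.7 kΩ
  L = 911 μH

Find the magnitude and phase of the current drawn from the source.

Step 1 — Angular frequency: ω = 2π·f = 2π·400 = 2513 rad/s.
Step 2 — Component impedances:
  R: Z = R = 4700 Ω
  L: Z = jωL = j·2513·0.000911 = 0 + j2.29 Ω
Step 3 — Series combination: Z_total = R + L = 4700 + j2.29 Ω = 4700∠0.0° Ω.
Step 4 — Source phasor: V = 122∠0.0° V = 122 V.
Step 5 — Ohm's law: I = V / Z_total = (122) / (4700 + j2.29) = 0.02596 - j1.265e-05 A.
Step 6 — Convert to polar: |I| = 0.02596 A, ∠I = -0.0°.

I = 0.02596∠-0.0° A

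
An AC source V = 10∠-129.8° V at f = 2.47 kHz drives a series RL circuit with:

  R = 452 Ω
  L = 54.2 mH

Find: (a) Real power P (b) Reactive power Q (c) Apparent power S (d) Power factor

Step 1 — Angular frequency: ω = 2π·f = 2π·2470 = 1.552e+04 rad/s.
Step 2 — Component impedances:
  R: Z = R = 452 Ω
  L: Z = jωL = j·1.552e+04·0.0542 = 0 + j841.2 Ω
Step 3 — Series combination: Z_total = R + L = 452 + j841.2 Ω = 954.9∠61.7° Ω.
Step 4 — Source phasor: V = 10∠-129.8° V = -6.401 - j7.683 V.
Step 5 — Current: I = V / Z = -0.01026 + j0.002096 A = 0.01047∠168.5° A.
Step 6 — Complex power: S = V·I* = 0.04957 + j0.09225 VA.
Step 7 — Real power: P = Re(S) = 0.04957 W.
Step 8 — Reactive power: Q = Im(S) = 0.09225 VAR.
Step 9 — Apparent power: |S| = 0.1047 VA.
Step 10 — Power factor: PF = P/|S| = 0.4733 (lagging).

(a) P = 0.04957 W  (b) Q = 0.09225 VAR  (c) S = 0.1047 VA  (d) PF = 0.4733 (lagging)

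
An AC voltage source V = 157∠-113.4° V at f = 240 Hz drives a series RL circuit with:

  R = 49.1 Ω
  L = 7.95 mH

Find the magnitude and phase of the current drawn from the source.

Step 1 — Angular frequency: ω = 2π·f = 2π·240 = 1508 rad/s.
Step 2 — Component impedances:
  R: Z = R = 49.1 Ω
  L: Z = jωL = j·1508·0.00795 = 0 + j11.99 Ω
Step 3 — Series combination: Z_total = R + L = 49.1 + j11.99 Ω = 50.54∠13.7° Ω.
Step 4 — Source phasor: V = 157∠-113.4° V = -62.35 - j144.1 V.
Step 5 — Ohm's law: I = V / Z_total = (-62.35 - j144.1) / (49.1 + j11.99) = -1.875 - j2.477 A.
Step 6 — Convert to polar: |I| = 3.106 A, ∠I = -127.1°.

I = 3.106∠-127.1° A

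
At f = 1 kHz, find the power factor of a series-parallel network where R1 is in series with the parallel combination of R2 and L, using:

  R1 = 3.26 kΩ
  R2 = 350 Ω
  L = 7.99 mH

Step 1 — Angular frequency: ω = 2π·f = 2π·1000 = 6283 rad/s.
Step 2 — Component impedances:
  R1: Z = R = 3260 Ω
  R2: Z = R = 350 Ω
  L: Z = jωL = j·6283·0.00799 = 0 + j50.2 Ω
Step 3 — Parallel branch: R2 || L = 1/(1/R2 + 1/L) = 7.056 + j49.19 Ω.
Step 4 — Series with R1: Z_total = R1 + (R2 || L) = 3267 + j49.19 Ω = 3267∠0.9° Ω.
Step 5 — Power factor: PF = cos(φ) = Re(Z)/|Z| = 3267.1/3267.4 = 0.9999.
Step 6 — Type: Im(Z) = 49.19 ⇒ lagging (phase φ = 0.9°).

PF = 0.9999 (lagging, φ = 0.9°)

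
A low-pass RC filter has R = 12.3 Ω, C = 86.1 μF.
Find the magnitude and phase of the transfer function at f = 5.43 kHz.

Step 1 — Angular frequency: ω = 2π·5430 = 3.412e+04 rad/s.
Step 2 — Transfer function: H(jω) = 1/(1 + jωRC).
Step 3 — Denominator: 1 + jωRC = 1 + j·3.412e+04·12.3·8.61e-05 = 1 + j36.13.
Step 4 — H = 0.0007654 - j0.02766.
Step 5 — Magnitude: |H| = 0.02767 (-31.2 dB); phase: φ = -88.4°.

|H| = 0.02767 (-31.2 dB), φ = -88.4°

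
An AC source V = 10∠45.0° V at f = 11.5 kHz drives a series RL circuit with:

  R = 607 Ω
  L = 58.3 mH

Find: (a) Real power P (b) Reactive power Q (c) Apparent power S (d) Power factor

Step 1 — Angular frequency: ω = 2π·f = 2π·1.15e+04 = 7.226e+04 rad/s.
Step 2 — Component impedances:
  R: Z = R = 607 Ω
  L: Z = jωL = j·7.226e+04·0.0583 = 0 + j4213 Ω
Step 3 — Series combination: Z_total = R + L = 607 + j4213 Ω = 4256∠81.8° Ω.
Step 4 — Source phasor: V = 10∠45.0° V = 7.071 + j7.071 V.
Step 5 — Current: I = V / Z = 0.001881 - j0.001407 A = 0.00235∠-36.8° A.
Step 6 — Complex power: S = V·I* = 0.003351 + j0.02326 VA.
Step 7 — Real power: P = Re(S) = 0.003351 W.
Step 8 — Reactive power: Q = Im(S) = 0.02326 VAR.
Step 9 — Apparent power: |S| = 0.0235 VA.
Step 10 — Power factor: PF = P/|S| = 0.1426 (lagging).

(a) P = 0.003351 W  (b) Q = 0.02326 VAR  (c) S = 0.0235 VA  (d) PF = 0.1426 (lagging)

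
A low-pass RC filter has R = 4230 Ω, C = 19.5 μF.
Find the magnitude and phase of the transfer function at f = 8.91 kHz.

Step 1 — Angular frequency: ω = 2π·8910 = 5.598e+04 rad/s.
Step 2 — Transfer function: H(jω) = 1/(1 + jωRC).
Step 3 — Denominator: 1 + jωRC = 1 + j·5.598e+04·4230·1.95e-05 = 1 + j4618.
Step 4 — H = 4.69e-08 - j0.0002166.
Step 5 — Magnitude: |H| = 0.0002166 (-73.3 dB); phase: φ = -90.0°.

|H| = 0.0002166 (-73.3 dB), φ = -90.0°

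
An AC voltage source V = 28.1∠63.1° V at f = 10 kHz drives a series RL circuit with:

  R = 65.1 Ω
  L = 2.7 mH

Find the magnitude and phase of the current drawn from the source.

Step 1 — Angular frequency: ω = 2π·f = 2π·1e+04 = 6.283e+04 rad/s.
Step 2 — Component impedances:
  R: Z = R = 65.1 Ω
  L: Z = jωL = j·6.283e+04·0.0027 = 0 + j169.6 Ω
Step 3 — Series combination: Z_total = R + L = 65.1 + j169.6 Ω = 181.7∠69.0° Ω.
Step 4 — Source phasor: V = 28.1∠63.1° V = 12.71 + j25.06 V.
Step 5 — Ohm's law: I = V / Z_total = (12.71 + j25.06) / (65.1 + j169.6) = 0.1538 - j0.01591 A.
Step 6 — Convert to polar: |I| = 0.1546 A, ∠I = -5.9°.

I = 0.1546∠-5.9° A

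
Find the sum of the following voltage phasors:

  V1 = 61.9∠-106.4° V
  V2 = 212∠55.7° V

Step 1 — Convert each phasor to rectangular form:
  V1 = 61.9·(cos(-106.4°) + j·sin(-106.4°)) = -17.48 - j59.38 V
  V2 = 212·(cos(55.7°) + j·sin(55.7°)) = 119.5 + j175.1 V
Step 2 — Sum components: V_total = 102 + j115.8 V.
Step 3 — Convert to polar: |V_total| = 154.3 V, ∠V_total = 48.6°.

V_total = 154.3∠48.6° V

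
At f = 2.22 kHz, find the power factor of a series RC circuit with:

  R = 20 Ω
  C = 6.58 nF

Step 1 — Angular frequency: ω = 2π·f = 2π·2220 = 1.395e+04 rad/s.
Step 2 — Component impedances:
  R: Z = R = 20 Ω
  C: Z = 1/(jωC) = -j/(ω·C) = 0 - j1.09e+04 Ω
Step 3 — Series combination: Z_total = R + C = 20 - j1.09e+04 Ω = 1.09e+04∠-89.9° Ω.
Step 4 — Power factor: PF = cos(φ) = Re(Z)/|Z| = 20/10895 = 0.001836.
Step 5 — Type: Im(Z) = -1.09e+04 ⇒ leading (phase φ = -89.9°).

PF = 0.001836 (leading, φ = -89.9°)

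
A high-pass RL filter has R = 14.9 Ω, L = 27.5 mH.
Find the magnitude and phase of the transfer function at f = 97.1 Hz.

Step 1 — Angular frequency: ω = 2π·97.1 = 610.1 rad/s.
Step 2 — Transfer function: H(jω) = jωL/(R + jωL).
Step 3 — Numerator jωL = j·16.78; denominator R + jωL = 14.9 + j16.78.
Step 4 — H = 0.5591 + j0.4965.
Step 5 — Magnitude: |H| = 0.7477 (-2.5 dB); phase: φ = 41.6°.

|H| = 0.7477 (-2.5 dB), φ = 41.6°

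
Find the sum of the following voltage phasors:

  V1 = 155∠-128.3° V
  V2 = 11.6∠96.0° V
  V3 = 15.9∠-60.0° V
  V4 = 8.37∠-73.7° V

Step 1 — Convert each phasor to rectangular form:
  V1 = 155·(cos(-128.3°) + j·sin(-128.3°)) = -96.07 - j121.6 V
  V2 = 11.6·(cos(96.0°) + j·sin(96.0°)) = -1.213 + j11.54 V
  V3 = 15.9·(cos(-60.0°) + j·sin(-60.0°)) = 7.95 - j13.77 V
  V4 = 8.37·(cos(-73.7°) + j·sin(-73.7°)) = 2.349 - j8.034 V
Step 2 — Sum components: V_total = -86.98 - j131.9 V.
Step 3 — Convert to polar: |V_total| = 158 V, ∠V_total = -123.4°.

V_total = 158∠-123.4° V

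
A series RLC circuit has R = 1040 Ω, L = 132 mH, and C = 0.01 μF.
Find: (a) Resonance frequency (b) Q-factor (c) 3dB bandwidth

Step 1 — Resonance: ω₀ = 1/√(LC) = 1/√(0.132·1e-08) = 2.752e+04 rad/s.
Step 2 — f₀ = ω₀/(2π) = 4381 Hz.
Step 3 — Series Q: Q = ω₀L/R = 2.752e+04·0.132/1040 = 3.493.
Step 4 — Bandwidth: Δω = ω₀/Q = 7879 rad/s; BW = Δω/(2π) = 1254 Hz.

(a) f₀ = 4381 Hz  (b) Q = 3.493  (c) BW = 1254 Hz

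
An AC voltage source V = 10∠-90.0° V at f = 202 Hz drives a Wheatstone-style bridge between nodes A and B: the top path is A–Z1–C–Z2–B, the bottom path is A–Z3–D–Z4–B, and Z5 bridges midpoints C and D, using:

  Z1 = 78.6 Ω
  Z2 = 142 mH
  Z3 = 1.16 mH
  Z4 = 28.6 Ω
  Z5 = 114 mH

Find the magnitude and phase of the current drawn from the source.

Step 1 — Angular frequency: ω = 2π·f = 2π·202 = 1269 rad/s.
Step 2 — Component impedances:
  Z1: Z = R = 78.6 Ω
  Z2: Z = jωL = j·1269·0.142 = 0 + j180.2 Ω
  Z3: Z = jωL = j·1269·0.00116 = 0 + j1.472 Ω
  Z4: Z = R = 28.6 Ω
  Z5: Z = jωL = j·1269·0.114 = 0 + j144.7 Ω
Step 3 — Bridge requires nodal analysis (the Z5 bridge couples midpoints C and D, so the two paths cannot be reduced to a simple series/parallel combination). Setting node B to ground and injecting 1 A at node A, the 3-node admittance system at A, C, D solves to V_A = Z_AB = 27.06 + j4.481 Ω = 27.43∠9.4° Ω.
Step 4 — Source phasor: V = 10∠-90.0° V = 0 - j10 V.
Step 5 — Ohm's law: I = V / Z_total = (0 - j10) / (27.06 + j4.481) = -0.05956 - j0.3597 A.
Step 6 — Convert to polar: |I| = 0.3646 A, ∠I = -99.4°.

I = 0.3646∠-99.4° A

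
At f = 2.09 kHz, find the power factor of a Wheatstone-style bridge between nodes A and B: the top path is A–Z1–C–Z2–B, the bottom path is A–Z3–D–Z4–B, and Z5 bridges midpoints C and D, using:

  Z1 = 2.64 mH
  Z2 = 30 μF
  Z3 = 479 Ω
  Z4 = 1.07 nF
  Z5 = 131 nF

Step 1 — Angular frequency: ω = 2π·f = 2π·2090 = 1.313e+04 rad/s.
Step 2 — Component impedances:
  Z1: Z = jωL = j·1.313e+04·0.00264 = 0 + j34.67 Ω
  Z2: Z = 1/(jωC) = -j/(ω·C) = 0 - j2.538 Ω
  Z3: Z = R = 479 Ω
  Z4: Z = 1/(jωC) = -j/(ω·C) = 0 - j7.117e+04 Ω
  Z5: Z = 1/(jωC) = -j/(ω·C) = 0 - j581.3 Ω
Step 3 — Bridge requires nodal analysis (the Z5 bridge couples midpoints C and D, so the two paths cannot be reduced to a simple series/parallel combination). Setting node B to ground and injecting 1 A at node A, the 3-node admittance system at A, C, D solves to V_A = Z_AB = 1.099 + j33.37 Ω = 33.39∠88.1° Ω.
Step 4 — Power factor: PF = cos(φ) = Re(Z)/|Z| = 1.0992/33.392 = 0.03292.
Step 5 — Type: Im(Z) = 33.37 ⇒ lagging (phase φ = 88.1°).

PF = 0.03292 (lagging, φ = 88.1°)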